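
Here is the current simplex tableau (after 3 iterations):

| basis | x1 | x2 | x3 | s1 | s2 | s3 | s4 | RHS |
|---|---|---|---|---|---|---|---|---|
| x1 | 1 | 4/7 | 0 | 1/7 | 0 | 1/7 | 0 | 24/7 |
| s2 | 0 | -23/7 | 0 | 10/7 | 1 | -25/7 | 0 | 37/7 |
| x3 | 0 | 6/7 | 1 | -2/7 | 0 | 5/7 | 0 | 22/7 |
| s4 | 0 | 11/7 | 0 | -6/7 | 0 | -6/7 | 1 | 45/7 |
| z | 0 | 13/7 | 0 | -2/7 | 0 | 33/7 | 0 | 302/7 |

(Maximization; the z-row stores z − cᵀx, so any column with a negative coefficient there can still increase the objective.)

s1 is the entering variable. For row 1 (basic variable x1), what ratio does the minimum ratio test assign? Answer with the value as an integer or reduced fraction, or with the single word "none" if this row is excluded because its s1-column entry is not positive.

24

Ratio = RHS / (s1 entry) = (24/7) / (1/7) = 24.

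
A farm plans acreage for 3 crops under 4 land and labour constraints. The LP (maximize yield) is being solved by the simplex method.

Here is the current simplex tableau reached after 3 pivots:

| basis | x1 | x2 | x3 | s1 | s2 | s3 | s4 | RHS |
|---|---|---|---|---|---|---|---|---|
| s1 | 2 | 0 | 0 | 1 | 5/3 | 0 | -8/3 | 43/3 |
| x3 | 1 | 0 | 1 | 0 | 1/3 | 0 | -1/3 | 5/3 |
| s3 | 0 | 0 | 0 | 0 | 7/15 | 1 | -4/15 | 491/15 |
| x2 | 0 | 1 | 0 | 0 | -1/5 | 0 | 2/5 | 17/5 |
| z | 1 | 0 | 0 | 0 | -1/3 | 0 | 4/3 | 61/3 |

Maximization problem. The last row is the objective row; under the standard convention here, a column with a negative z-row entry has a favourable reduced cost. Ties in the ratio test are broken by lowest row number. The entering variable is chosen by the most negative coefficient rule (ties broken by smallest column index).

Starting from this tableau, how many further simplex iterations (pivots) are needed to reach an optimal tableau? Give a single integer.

pivot: s2 in, x3 out → z = 22
No improving column remains; optimal.

1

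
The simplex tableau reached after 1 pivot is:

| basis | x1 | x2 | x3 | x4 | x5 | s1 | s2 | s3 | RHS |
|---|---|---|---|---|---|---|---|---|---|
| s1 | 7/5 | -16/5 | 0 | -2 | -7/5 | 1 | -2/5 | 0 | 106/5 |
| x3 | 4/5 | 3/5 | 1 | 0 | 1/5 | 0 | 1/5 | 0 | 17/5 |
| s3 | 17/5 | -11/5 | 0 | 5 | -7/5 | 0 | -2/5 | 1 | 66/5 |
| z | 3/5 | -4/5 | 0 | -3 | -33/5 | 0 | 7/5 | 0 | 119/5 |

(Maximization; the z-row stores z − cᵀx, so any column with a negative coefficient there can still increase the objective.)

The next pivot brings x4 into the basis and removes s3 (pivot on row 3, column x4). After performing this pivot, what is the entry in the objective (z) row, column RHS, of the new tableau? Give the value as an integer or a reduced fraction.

793/25

Pivot element is row 3, column x4: 5.
Normalize row 3: new (row 3, RHS) = (66/5)/5 = 66/25.
z-row ← z-row − (-3)·(new row 3): 119/5 − (-3)·(66/25) = 793/25.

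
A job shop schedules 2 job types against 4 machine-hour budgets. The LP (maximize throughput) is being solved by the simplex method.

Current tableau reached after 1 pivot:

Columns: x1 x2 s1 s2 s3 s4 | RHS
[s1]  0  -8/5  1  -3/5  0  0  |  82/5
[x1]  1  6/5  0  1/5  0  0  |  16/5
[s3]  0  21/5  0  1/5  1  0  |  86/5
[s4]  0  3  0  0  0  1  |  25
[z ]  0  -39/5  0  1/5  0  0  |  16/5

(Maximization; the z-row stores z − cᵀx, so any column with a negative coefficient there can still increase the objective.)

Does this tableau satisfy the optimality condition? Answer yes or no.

no

Column x2 has objective-row coefficient -39/5, which is negative; an improving pivot exists, so not yet optimal.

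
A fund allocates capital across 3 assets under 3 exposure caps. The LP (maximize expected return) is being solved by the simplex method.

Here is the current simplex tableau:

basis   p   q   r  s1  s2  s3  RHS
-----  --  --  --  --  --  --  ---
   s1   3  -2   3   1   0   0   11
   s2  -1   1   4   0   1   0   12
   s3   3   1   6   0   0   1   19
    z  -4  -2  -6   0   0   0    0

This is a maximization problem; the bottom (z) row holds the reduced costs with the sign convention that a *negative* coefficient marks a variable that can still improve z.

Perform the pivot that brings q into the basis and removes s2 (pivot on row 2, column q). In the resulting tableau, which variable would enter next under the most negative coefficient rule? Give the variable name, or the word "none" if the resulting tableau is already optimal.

Pivot element 1. New z-row = old z-row − (-2)·(row 2/1).
Updated z-row coefficients: p: -6, q: 0, r: 2, s1: 0, s2: 2, s3: 0.
The most negative is -6 in column p, so p would enter next.

p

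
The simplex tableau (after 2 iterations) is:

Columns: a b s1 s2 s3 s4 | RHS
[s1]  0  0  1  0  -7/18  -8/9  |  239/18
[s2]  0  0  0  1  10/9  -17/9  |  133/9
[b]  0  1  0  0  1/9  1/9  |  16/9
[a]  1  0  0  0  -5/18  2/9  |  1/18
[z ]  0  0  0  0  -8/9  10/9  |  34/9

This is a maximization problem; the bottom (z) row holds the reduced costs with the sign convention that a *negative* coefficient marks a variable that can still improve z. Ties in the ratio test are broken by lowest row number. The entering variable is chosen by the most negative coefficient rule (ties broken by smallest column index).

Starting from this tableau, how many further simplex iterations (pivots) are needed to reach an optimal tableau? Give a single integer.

2

pivot: s3 in, s2 out → z = 78/5
pivot: s4 in, b out → z = 16
No improving column remains; optimal.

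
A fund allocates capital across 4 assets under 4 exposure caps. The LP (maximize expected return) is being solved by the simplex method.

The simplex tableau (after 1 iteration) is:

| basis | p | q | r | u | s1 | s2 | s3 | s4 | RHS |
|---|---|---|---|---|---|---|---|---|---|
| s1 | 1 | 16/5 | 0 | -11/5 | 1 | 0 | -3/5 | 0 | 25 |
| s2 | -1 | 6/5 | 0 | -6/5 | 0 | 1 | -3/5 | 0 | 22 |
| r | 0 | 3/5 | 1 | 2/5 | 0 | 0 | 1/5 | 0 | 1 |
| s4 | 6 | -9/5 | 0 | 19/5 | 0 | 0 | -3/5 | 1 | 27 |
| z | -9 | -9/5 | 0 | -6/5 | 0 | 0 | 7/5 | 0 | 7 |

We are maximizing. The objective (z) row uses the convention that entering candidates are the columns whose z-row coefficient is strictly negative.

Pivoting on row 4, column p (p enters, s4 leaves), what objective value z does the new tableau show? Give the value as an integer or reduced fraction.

Minimum ratio for p: 27/6 = 9/2.
z changes by −(z-row coeff of p)·ratio = −(-9)·(9/2) = 81/2.
New z = 7 + (81/2) = 95/2.

95/2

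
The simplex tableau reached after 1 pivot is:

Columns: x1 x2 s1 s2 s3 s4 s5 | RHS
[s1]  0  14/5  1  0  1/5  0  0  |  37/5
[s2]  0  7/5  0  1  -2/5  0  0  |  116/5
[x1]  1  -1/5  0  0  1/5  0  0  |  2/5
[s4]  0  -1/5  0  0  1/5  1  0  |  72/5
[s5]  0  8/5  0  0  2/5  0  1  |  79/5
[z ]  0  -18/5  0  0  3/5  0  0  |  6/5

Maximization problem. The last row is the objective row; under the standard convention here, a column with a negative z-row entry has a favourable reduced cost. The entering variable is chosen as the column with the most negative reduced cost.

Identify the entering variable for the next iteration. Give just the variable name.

Objective-row coefficients: x1: 0, x2: -18/5, s1: 0, s2: 0, s3: 3/5, s4: 0, s5: 0.
The most negative is -18/5 in column x2, so x2 enters.

x2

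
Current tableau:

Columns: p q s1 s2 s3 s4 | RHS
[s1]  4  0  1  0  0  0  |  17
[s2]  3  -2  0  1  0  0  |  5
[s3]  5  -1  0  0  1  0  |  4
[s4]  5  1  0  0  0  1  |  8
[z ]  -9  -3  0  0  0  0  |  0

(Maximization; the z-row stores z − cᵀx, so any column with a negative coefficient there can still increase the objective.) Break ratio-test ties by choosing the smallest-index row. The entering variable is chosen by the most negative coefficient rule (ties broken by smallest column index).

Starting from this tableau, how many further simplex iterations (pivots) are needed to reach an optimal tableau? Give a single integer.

pivot: p in, s3 out → z = 36/5
pivot: q in, s4 out → z = 84/5
pivot: s3 in, p out → z = 24
No improving column remains; optimal.

3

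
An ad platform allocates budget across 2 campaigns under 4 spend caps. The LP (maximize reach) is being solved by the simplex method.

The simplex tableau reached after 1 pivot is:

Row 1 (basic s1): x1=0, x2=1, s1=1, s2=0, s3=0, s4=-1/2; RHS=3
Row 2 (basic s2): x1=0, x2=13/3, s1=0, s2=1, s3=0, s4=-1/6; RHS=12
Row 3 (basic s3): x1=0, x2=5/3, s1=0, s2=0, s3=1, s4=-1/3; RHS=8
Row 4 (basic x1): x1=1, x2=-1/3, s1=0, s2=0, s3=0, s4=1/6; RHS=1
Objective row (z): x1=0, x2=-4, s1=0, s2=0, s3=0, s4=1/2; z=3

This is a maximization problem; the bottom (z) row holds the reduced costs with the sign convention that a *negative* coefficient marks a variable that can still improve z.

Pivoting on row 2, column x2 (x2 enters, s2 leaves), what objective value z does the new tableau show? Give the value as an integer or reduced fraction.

Minimum ratio for x2: 12/(13/3) = 36/13.
z changes by −(z-row coeff of x2)·ratio = −(-4)·(36/13) = 144/13.
New z = 3 + (144/13) = 183/13.

183/13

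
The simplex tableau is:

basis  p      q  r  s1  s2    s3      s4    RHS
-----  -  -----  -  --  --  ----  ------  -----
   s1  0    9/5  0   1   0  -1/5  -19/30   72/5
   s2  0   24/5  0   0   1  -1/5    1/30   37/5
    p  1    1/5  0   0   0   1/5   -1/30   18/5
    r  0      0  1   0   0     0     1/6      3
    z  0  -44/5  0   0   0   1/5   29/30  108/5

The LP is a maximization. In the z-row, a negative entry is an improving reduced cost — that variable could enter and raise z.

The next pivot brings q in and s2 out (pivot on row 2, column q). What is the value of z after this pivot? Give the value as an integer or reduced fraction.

Minimum ratio for q: (37/5)/(24/5) = 37/24.
z changes by −(z-row coeff of q)·ratio = −(-44/5)·(37/24) = 407/30.
New z = 108/5 + (407/30) = 211/6.

211/6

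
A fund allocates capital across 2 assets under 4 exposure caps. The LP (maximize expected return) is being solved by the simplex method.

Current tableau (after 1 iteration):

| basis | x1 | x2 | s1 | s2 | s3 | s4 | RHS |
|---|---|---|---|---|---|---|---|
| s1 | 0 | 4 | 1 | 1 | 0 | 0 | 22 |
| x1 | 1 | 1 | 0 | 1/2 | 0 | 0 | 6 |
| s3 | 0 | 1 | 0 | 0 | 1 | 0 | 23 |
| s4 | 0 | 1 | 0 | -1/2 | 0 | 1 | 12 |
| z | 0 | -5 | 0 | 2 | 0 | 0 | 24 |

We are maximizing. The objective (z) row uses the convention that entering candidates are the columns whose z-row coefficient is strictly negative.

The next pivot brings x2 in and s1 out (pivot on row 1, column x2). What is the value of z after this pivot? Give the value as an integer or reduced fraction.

Minimum ratio for x2: 22/4 = 11/2.
z changes by −(z-row coeff of x2)·ratio = −(-5)·(11/2) = 55/2.
New z = 24 + (55/2) = 103/2.

103/2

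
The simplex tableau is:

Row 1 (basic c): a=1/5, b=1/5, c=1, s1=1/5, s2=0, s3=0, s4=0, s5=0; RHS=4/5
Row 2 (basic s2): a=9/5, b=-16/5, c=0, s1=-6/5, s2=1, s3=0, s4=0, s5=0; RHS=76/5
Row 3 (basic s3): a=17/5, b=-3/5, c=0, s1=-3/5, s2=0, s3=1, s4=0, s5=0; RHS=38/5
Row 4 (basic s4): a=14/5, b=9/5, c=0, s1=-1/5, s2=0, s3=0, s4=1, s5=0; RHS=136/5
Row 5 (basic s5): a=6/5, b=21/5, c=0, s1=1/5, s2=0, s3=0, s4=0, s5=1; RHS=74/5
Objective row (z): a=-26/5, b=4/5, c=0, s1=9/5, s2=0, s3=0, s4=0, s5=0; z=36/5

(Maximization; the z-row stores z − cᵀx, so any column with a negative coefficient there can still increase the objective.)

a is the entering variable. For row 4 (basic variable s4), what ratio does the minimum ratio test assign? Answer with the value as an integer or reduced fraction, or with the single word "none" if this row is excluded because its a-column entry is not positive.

68/7

Ratio = RHS / (a entry) = (136/5) / (14/5) = 68/7.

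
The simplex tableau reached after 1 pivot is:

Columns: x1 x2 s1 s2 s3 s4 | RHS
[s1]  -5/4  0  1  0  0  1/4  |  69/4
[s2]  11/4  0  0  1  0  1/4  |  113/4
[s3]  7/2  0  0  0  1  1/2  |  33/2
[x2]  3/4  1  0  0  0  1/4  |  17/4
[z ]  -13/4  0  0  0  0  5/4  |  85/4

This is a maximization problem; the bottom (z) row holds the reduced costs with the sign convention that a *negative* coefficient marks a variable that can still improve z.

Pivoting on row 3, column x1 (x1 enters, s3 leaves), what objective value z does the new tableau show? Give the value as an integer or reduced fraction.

Minimum ratio for x1: (33/2)/(7/2) = 33/7.
z changes by −(z-row coeff of x1)·ratio = −(-13/4)·(33/7) = 429/28.
New z = 85/4 + (429/28) = 256/7.

256/7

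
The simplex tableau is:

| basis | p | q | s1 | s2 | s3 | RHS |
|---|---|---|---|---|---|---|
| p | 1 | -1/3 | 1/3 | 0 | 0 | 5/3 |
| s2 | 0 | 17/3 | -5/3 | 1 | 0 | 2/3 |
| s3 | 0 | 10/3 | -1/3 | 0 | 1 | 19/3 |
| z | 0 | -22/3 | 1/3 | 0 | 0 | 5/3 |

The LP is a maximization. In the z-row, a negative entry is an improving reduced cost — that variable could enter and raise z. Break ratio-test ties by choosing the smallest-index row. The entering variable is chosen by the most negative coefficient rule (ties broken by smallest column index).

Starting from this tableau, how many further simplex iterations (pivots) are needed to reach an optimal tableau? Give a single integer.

pivot: q in, s2 out → z = 43/17
pivot: s1 in, p out → z = 63/4
No improving column remains; optimal.

2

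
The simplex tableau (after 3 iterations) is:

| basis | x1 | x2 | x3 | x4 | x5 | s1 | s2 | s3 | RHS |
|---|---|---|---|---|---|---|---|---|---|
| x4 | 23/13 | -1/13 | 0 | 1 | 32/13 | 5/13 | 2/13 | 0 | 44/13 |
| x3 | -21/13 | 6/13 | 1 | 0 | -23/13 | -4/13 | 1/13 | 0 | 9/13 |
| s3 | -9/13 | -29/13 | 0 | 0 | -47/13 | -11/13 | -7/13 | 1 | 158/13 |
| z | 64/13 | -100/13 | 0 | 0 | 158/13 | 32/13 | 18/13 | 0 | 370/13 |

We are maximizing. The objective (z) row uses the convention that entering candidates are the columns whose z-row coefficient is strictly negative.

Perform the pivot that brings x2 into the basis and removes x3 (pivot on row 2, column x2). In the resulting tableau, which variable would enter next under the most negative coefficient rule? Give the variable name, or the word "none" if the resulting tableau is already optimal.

Pivot element 6/13. New z-row = old z-row − (-100/13)·(row 2/(6/13)).
Updated z-row coefficients: x1: -22, x2: 0, x3: 50/3, x4: 0, x5: -52/3, s1: -8/3, s2: 8/3, s3: 0.
The most negative is -22 in column x1, so x1 would enter next.

x1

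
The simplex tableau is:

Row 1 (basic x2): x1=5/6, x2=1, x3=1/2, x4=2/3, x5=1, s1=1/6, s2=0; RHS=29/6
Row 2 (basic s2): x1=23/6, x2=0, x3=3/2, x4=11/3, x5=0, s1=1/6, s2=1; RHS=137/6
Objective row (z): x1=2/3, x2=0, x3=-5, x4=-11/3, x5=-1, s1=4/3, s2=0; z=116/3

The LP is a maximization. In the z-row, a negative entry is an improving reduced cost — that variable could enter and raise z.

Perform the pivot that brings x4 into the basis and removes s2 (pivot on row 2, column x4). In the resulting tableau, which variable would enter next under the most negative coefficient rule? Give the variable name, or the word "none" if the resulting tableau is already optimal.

Pivot element 11/3. New z-row = old z-row − (-11/3)·(row 2/(11/3)).
Updated z-row coefficients: x1: 9/2, x2: 0, x3: -7/2, x4: 0, x5: -1, s1: 3/2, s2: 1.
The most negative is -7/2 in column x3, so x3 would enter next.

x3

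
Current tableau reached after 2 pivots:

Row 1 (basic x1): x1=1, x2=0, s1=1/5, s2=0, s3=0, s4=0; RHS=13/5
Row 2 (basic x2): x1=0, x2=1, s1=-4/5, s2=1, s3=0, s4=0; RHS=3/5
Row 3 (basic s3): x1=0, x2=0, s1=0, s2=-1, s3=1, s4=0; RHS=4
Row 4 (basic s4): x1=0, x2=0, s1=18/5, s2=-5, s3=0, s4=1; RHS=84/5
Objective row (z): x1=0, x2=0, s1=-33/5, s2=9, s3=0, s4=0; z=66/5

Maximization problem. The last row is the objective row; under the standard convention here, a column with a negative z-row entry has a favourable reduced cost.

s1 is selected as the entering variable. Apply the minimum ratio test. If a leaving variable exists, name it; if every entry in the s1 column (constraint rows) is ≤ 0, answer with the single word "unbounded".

s4

Ratios: row 1 (x1): (13/5)/(1/5) = 13; row 2 (x2): entry -4/5 ≤ 0, skip; row 3 (s3): entry 0 ≤ 0, skip; row 4 (s4): (84/5)/(18/5) = 14/3.
Minimum ratio is in the s4 row, so s4 leaves.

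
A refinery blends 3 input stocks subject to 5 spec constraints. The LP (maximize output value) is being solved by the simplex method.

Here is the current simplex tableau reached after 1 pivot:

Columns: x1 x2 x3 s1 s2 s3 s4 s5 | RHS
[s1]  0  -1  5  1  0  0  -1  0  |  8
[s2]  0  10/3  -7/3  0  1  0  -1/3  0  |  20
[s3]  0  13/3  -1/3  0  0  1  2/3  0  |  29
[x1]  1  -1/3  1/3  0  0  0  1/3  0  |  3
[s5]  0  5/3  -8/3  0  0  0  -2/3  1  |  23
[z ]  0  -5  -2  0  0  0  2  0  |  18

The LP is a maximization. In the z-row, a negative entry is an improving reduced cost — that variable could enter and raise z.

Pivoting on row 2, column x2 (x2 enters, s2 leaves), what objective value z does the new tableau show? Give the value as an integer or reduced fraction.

48

Minimum ratio for x2: 20/(10/3) = 6.
z changes by −(z-row coeff of x2)·ratio = −(-5)·6 = 30.
New z = 18 + 30 = 48.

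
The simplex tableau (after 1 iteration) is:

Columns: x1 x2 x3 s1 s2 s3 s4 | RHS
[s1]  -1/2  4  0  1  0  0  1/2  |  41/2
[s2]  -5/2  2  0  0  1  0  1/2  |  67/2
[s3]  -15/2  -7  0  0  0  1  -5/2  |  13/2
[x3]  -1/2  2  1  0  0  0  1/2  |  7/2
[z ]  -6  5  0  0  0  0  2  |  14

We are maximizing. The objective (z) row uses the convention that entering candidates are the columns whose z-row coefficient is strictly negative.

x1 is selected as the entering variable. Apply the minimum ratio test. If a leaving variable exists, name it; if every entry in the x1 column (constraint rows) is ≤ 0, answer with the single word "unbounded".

unbounded

x1-column entries: row 1: -1/2, row 2: -5/2, row 3: -15/2, row 4: -1/2. All ≤ 0, so x1 can increase without bound; the LP is unbounded in this direction.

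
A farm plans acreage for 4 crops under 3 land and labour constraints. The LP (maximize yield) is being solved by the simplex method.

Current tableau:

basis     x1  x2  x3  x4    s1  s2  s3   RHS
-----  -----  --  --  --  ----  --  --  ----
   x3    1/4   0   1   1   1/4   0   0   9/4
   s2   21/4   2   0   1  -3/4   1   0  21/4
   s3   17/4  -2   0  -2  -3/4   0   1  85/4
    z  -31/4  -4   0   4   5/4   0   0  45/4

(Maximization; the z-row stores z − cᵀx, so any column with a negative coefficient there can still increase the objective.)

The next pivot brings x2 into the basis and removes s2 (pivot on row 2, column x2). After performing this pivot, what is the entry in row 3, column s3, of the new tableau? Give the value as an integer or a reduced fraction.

1

Pivot element is row 2, column x2: 2.
Normalize row 2: new (row 2, s3) = 0/2 = 0.
row 3 ← row 3 − (-2)·(new row 2): 1 − (-2)·0 = 1.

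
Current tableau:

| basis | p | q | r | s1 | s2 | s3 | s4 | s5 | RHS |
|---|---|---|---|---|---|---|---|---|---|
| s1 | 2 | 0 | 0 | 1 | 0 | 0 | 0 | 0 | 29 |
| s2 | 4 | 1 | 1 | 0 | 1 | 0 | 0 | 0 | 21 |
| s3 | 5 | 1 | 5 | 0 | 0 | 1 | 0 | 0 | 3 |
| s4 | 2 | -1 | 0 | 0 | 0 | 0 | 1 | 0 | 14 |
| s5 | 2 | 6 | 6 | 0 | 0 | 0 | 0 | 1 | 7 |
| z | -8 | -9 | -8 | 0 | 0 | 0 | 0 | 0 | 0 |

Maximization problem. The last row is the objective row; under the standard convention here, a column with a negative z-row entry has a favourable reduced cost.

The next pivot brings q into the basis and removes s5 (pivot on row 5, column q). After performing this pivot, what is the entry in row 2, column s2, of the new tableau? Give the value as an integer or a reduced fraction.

Pivot element is row 5, column q: 6.
Normalize row 5: new (row 5, s2) = 0/6 = 0.
row 2 ← row 2 − 1·(new row 5): 1 − 1·0 = 1.

1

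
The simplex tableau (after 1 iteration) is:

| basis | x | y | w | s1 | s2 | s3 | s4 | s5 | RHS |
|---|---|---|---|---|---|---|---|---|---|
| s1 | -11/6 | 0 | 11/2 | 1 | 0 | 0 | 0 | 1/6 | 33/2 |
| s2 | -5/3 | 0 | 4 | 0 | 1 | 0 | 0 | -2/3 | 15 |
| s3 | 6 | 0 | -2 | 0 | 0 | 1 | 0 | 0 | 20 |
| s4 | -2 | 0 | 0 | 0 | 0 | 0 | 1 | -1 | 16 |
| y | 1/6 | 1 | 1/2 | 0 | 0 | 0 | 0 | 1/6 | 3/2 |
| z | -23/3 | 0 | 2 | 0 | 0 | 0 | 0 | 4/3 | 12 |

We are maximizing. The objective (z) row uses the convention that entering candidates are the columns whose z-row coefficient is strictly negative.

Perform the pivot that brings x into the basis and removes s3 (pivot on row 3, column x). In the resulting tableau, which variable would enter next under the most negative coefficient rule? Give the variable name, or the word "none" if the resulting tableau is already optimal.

Pivot element 6. New z-row = old z-row − (-23/3)·(row 3/6).
Updated z-row coefficients: x: 0, y: 0, w: -5/9, s1: 0, s2: 0, s3: 23/18, s4: 0, s5: 4/3.
The most negative is -5/9 in column w, so w would enter next.

w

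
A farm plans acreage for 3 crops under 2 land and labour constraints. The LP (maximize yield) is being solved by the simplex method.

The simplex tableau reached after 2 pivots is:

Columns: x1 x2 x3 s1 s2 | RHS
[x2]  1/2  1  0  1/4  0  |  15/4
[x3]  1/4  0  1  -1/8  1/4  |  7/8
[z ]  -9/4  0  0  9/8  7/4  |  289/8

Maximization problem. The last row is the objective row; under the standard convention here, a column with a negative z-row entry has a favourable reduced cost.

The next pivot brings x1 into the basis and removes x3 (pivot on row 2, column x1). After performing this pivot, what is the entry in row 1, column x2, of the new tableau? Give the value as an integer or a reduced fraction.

1

Pivot element is row 2, column x1: 1/4.
Normalize row 2: new (row 2, x2) = 0/(1/4) = 0.
row 1 ← row 1 − (1/2)·(new row 2): 1 − (1/2)·0 = 1.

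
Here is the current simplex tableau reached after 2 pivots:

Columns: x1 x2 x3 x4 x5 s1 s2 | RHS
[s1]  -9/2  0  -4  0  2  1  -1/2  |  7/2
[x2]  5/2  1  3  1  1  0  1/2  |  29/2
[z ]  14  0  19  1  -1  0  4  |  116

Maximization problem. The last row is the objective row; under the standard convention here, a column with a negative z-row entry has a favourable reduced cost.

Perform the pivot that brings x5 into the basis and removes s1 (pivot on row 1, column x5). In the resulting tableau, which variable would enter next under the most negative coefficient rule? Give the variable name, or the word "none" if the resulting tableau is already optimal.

Pivot element 2. New z-row = old z-row − (-1)·(row 1/2).
Updated z-row coefficients: x1: 47/4, x2: 0, x3: 17, x4: 1, x5: 0, s1: 1/2, s2: 15/4.
No coefficient is strictly negative; the tableau after this pivot is optimal.

none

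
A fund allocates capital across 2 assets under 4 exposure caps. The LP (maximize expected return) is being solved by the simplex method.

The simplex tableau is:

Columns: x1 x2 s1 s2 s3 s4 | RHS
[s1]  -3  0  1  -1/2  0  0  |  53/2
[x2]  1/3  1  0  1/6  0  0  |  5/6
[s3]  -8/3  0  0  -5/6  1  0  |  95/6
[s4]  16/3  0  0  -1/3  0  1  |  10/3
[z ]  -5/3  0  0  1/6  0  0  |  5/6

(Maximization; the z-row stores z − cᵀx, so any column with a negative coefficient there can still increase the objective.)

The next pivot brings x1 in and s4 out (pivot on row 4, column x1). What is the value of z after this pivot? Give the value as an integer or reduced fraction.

Minimum ratio for x1: (10/3)/(16/3) = 5/8.
z changes by −(z-row coeff of x1)·ratio = −(-5/3)·(5/8) = 25/24.
New z = 5/6 + (25/24) = 15/8.

15/8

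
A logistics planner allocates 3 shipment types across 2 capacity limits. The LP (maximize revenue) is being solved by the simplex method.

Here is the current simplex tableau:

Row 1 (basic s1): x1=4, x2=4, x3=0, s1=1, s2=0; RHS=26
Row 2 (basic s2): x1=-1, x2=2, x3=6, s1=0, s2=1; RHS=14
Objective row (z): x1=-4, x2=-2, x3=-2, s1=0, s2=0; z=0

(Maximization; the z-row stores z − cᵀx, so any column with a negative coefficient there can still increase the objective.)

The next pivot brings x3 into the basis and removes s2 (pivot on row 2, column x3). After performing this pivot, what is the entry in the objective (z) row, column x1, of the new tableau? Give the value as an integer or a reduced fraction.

-13/3

Pivot element is row 2, column x3: 6.
Normalize row 2: new (row 2, x1) = (-1)/6 = -1/6.
z-row ← z-row − (-2)·(new row 2): -4 − (-2)·(-1/6) = -13/3.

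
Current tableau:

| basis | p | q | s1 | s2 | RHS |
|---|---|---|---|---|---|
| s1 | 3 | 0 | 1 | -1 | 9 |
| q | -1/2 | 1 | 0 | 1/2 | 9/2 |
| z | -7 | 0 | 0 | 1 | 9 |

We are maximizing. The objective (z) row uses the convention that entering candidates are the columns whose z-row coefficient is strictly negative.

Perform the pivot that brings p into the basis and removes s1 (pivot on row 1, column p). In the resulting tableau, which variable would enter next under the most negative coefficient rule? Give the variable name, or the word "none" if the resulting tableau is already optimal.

Pivot element 3. New z-row = old z-row − (-7)·(row 1/3).
Updated z-row coefficients: p: 0, q: 0, s1: 7/3, s2: -4/3.
The most negative is -4/3 in column s2, so s2 would enter next.

s2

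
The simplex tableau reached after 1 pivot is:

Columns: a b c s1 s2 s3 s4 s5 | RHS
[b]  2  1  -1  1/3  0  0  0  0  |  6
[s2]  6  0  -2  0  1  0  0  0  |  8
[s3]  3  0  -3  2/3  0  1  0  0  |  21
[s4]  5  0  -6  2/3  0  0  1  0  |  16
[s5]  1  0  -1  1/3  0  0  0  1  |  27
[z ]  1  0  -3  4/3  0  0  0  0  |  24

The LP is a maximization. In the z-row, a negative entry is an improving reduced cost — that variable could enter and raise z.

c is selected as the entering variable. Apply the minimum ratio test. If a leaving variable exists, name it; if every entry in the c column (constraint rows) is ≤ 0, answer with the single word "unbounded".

unbounded

c-column entries: row 1: -1, row 2: -2, row 3: -3, row 4: -6, row 5: -1. All ≤ 0, so c can increase without bound; the LP is unbounded in this direction.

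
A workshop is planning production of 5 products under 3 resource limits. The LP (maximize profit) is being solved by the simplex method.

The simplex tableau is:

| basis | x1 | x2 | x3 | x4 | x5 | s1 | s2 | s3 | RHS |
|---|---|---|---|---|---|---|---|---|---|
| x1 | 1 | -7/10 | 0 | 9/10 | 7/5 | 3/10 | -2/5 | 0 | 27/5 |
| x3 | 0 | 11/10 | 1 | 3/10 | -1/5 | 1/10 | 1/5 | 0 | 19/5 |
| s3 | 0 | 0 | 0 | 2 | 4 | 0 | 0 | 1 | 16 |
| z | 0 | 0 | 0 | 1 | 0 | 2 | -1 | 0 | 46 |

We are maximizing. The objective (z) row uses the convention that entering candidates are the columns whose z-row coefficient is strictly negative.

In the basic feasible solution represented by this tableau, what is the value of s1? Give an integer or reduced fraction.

0

s1 is nonbasic (not in the basis column), so its value in the current BFS is 0.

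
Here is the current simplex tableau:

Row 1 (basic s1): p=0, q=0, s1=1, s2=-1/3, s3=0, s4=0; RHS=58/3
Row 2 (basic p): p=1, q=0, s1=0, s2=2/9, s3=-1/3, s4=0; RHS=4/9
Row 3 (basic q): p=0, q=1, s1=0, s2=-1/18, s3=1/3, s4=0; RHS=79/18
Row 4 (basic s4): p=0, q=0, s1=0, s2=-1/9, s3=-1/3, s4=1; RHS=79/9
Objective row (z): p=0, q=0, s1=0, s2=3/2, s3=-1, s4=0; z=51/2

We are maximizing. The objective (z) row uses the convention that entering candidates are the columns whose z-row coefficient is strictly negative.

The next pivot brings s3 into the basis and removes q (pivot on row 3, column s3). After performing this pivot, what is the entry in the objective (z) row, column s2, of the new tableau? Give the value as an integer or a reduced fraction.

Pivot element is row 3, column s3: 1/3.
Normalize row 3: new (row 3, s2) = (-1/18)/(1/3) = -1/6.
z-row ← z-row − (-1)·(new row 3): 3/2 − (-1)·(-1/6) = 4/3.

4/3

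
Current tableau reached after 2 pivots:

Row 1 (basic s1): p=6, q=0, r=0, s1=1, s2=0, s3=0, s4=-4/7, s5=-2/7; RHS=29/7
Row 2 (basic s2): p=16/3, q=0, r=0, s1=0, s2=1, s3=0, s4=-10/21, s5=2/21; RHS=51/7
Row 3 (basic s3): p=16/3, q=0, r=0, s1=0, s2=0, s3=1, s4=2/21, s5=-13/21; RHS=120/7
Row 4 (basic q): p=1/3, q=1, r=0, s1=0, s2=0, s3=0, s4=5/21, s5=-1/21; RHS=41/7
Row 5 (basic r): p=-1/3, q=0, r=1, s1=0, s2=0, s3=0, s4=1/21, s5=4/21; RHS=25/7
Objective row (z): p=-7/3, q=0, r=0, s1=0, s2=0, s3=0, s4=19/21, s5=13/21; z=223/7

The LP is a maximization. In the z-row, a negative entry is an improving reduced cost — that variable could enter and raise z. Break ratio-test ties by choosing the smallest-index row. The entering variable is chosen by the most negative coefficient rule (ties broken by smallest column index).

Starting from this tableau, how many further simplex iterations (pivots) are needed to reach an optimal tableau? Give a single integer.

1

pivot: p in, s1 out → z = 4217/126
No improving column remains; optimal.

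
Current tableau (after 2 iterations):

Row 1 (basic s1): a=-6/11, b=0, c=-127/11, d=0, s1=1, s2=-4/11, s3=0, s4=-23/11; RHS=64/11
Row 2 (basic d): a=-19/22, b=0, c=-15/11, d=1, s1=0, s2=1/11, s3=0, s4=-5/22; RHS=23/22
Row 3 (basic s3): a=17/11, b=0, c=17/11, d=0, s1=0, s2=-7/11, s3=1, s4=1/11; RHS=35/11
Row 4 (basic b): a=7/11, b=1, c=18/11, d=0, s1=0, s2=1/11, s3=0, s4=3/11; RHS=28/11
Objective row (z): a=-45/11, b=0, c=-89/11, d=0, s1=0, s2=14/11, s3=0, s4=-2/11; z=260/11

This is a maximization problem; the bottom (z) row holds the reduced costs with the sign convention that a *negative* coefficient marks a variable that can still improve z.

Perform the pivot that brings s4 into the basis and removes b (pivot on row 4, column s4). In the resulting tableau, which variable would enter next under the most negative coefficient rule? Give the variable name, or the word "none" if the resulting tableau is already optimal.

Pivot element 3/11. New z-row = old z-row − (-2/11)·(row 4/(3/11)).
Updated z-row coefficients: a: -11/3, b: 2/3, c: -7, d: 0, s1: 0, s2: 4/3, s3: 0, s4: 0.
The most negative is -7 in column c, so c would enter next.

c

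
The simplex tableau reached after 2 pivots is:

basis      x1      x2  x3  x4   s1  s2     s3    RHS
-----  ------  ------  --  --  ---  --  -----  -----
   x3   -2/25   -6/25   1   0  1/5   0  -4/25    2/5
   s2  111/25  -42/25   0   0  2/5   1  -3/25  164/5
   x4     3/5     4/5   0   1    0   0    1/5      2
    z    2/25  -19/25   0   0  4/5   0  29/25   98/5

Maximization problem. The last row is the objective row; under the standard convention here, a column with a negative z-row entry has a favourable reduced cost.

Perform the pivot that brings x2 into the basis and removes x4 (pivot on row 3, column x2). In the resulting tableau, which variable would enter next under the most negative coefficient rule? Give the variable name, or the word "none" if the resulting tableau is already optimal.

Pivot element 4/5. New z-row = old z-row − (-19/25)·(row 3/(4/5)).
Updated z-row coefficients: x1: 13/20, x2: 0, x3: 0, x4: 19/20, s1: 4/5, s2: 0, s3: 27/20.
No coefficient is strictly negative; the tableau after this pivot is optimal.

none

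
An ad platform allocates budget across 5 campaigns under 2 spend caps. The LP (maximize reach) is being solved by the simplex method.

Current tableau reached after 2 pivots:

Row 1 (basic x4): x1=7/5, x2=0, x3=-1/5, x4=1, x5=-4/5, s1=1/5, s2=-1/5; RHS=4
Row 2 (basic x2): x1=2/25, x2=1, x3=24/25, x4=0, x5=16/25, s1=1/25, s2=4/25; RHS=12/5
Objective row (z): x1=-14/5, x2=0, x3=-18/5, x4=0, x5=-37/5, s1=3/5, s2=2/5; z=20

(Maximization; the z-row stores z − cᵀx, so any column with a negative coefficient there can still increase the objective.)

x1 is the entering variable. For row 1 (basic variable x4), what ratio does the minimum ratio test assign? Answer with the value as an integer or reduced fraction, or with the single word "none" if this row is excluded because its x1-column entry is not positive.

20/7

Ratio = RHS / (x1 entry) = 4 / (7/5) = 20/7.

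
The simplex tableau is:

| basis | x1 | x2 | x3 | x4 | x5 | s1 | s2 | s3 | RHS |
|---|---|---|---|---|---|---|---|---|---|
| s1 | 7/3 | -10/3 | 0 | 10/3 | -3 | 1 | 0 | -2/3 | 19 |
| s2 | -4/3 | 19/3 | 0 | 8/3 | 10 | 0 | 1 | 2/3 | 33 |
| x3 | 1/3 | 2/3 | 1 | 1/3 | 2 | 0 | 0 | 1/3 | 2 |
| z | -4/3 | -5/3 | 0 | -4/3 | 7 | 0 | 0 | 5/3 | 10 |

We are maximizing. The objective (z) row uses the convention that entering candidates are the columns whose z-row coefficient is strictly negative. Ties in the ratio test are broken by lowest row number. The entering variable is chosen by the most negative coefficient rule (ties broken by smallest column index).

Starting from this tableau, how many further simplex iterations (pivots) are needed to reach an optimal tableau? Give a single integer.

pivot: x2 in, x3 out → z = 15
pivot: x1 in, x2 out → z = 18
No improving column remains; optimal.

2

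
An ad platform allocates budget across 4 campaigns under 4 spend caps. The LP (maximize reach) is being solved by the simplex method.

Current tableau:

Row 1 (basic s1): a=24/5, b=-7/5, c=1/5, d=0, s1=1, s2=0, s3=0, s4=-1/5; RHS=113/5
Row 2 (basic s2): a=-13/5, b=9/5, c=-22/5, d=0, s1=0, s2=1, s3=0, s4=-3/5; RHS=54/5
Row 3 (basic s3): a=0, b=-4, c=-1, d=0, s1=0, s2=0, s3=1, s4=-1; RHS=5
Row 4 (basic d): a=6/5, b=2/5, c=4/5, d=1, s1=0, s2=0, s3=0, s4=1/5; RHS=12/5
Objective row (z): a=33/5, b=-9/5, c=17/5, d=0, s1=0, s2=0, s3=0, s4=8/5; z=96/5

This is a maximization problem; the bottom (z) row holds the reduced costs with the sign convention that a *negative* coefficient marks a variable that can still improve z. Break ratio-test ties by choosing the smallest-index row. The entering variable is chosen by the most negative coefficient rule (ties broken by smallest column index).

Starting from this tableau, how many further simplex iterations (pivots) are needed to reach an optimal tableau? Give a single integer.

pivot: b in, s2 out → z = 30
pivot: c in, d out → z = 30
No improving column remains; optimal.

2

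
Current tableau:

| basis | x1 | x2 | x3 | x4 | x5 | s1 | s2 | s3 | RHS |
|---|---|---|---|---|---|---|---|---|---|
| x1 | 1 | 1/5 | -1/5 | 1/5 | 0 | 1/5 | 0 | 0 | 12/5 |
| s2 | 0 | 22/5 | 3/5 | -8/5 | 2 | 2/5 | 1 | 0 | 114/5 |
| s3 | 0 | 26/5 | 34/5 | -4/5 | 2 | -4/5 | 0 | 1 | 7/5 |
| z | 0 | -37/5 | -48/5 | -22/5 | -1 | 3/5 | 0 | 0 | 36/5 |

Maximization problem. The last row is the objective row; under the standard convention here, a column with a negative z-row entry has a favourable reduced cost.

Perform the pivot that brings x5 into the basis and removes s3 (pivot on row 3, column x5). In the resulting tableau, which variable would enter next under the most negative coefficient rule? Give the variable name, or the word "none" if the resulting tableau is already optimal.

x3

Pivot element 2. New z-row = old z-row − (-1)·(row 3/2).
Updated z-row coefficients: x1: 0, x2: -24/5, x3: -31/5, x4: -24/5, x5: 0, s1: 1/5, s2: 0, s3: 1/2.
The most negative is -31/5 in column x3, so x3 would enter next.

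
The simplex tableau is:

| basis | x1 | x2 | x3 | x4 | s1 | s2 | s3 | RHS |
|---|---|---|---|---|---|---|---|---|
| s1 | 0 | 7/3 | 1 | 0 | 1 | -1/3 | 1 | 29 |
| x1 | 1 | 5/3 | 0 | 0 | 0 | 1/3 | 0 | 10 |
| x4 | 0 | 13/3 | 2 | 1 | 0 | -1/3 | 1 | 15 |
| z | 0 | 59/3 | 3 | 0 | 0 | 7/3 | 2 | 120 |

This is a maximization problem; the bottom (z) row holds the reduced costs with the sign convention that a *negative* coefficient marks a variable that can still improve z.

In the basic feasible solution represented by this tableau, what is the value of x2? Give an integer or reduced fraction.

x2 is nonbasic (not in the basis column), so its value in the current BFS is 0.

0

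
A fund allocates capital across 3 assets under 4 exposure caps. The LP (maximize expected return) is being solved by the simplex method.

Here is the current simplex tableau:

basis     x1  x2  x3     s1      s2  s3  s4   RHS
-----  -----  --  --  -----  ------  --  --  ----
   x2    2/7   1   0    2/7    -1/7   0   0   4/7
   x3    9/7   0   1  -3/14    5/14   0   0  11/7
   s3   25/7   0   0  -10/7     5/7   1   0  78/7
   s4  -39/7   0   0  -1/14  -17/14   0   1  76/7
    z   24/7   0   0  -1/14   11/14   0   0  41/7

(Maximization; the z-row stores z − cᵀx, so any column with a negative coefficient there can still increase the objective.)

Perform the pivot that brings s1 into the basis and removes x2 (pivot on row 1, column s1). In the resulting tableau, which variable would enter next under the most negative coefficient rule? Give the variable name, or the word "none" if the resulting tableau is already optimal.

none

Pivot element 2/7. New z-row = old z-row − (-1/14)·(row 1/(2/7)).
Updated z-row coefficients: x1: 7/2, x2: 1/4, x3: 0, s1: 0, s2: 3/4, s3: 0, s4: 0.
No coefficient is strictly negative; the tableau after this pivot is optimal.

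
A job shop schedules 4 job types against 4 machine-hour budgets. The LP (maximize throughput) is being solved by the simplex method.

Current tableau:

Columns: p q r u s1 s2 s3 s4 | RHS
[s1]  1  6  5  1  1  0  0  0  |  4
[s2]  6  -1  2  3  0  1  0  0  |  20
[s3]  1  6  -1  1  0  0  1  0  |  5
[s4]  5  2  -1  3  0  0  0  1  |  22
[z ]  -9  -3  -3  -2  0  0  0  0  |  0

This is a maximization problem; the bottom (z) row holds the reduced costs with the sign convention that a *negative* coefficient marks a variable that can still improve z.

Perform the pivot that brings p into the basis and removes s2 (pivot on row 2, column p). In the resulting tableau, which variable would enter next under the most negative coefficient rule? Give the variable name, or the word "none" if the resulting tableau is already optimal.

Pivot element 6. New z-row = old z-row − (-9)·(row 2/6).
Updated z-row coefficients: p: 0, q: -9/2, r: 0, u: 5/2, s1: 0, s2: 3/2, s3: 0, s4: 0.
The most negative is -9/2 in column q, so q would enter next.

q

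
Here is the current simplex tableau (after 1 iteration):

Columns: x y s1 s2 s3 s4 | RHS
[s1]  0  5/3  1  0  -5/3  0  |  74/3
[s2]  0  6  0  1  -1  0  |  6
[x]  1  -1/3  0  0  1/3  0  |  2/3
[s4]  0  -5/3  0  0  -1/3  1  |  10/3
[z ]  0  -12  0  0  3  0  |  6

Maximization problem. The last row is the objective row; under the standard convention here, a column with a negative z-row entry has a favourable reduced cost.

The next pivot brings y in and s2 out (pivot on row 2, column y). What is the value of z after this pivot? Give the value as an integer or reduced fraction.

Minimum ratio for y: 6/6 = 1.
z changes by −(z-row coeff of y)·ratio = −(-12)·1 = 12.
New z = 6 + 12 = 18.

18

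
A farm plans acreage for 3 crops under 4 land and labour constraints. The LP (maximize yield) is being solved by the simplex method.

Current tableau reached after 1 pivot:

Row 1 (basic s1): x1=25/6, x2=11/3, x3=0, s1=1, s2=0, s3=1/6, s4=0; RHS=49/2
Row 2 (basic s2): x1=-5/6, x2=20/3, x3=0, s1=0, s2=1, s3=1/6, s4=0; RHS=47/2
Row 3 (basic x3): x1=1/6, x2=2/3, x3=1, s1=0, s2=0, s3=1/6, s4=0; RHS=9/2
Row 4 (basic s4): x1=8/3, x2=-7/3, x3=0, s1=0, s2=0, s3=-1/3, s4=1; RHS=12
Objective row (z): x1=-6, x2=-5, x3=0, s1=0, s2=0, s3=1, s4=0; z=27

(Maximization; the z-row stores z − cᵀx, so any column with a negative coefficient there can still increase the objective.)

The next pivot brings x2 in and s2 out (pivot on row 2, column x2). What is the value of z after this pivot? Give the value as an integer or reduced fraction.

357/8

Minimum ratio for x2: (47/2)/(20/3) = 141/40.
z changes by −(z-row coeff of x2)·ratio = −(-5)·(141/40) = 141/8.
New z = 27 + (141/8) = 357/8.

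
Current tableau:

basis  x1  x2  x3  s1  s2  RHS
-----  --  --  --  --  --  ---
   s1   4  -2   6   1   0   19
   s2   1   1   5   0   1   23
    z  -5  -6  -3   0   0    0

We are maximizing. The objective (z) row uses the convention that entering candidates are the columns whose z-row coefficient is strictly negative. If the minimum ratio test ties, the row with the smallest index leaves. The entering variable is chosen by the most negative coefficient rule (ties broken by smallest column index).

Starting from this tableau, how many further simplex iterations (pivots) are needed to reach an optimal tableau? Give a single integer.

pivot: x2 in, s2 out → z = 138
No improving column remains; optimal.

1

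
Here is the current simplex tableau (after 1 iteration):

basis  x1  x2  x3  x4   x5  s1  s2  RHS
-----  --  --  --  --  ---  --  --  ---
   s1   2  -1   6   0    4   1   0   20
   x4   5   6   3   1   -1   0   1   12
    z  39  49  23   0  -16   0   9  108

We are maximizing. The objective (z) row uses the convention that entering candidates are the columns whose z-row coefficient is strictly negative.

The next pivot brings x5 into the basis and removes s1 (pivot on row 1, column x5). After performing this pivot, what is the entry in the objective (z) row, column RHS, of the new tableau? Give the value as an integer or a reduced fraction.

Pivot element is row 1, column x5: 4.
Normalize row 1: new (row 1, RHS) = 20/4 = 5.
z-row ← z-row − (-16)·(new row 1): 108 − (-16)·5 = 188.

188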